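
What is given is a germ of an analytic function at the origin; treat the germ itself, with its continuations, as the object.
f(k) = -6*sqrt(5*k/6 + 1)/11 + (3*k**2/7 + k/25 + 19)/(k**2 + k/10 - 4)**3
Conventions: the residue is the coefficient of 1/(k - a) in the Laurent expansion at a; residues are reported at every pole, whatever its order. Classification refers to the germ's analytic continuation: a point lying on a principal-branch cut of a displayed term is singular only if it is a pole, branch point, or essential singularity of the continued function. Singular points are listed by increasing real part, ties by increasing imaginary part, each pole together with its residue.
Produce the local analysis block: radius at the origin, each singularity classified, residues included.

Denominator factor (k**2 + k/10 - 4)^3: discriminant 1601/100, real irrational roots -1/20 + (1/20)*sqrt(1601) and -1/20 - (1/20)*sqrt(1601); poles of order 3, moduli -1/20 + (1/20)*sqrt(1601) and 1/20 + (1/20)*sqrt(1601).
Branch term (-6/11)*sqrt(1 - k/(-6/5)): its argument vanishes at k = -6/5, a square-root branch point, modulus 6/5.
The radius of convergence is the smallest modulus among the singular points: 6/5.
The branch term is analytic at -1/20 - (1/20)*sqrt(1601) and contributes nothing to the residue; only the rational part matters.
The factor k**2 + k/10 - 4 splits as (k - a)(k - a') with a = -1/20 - (1/20)*sqrt(1601), a' = -1/20 + (1/20)*sqrt(1601). At the order-3 pole a set g(k) = (k - a)^3*(rational part) = [3*k**2/7 + k/25 + 19] / (k - a')^3.
Order-3 pole: residue = g''(a)/2; g''(-1/20 - (1/20)*sqrt(1601)) = -(154789200/28725793607)*sqrt(1601), so the residue is -(77394600/28725793607)*sqrt(1601).
The branch term is analytic at -1/20 + (1/20)*sqrt(1601) and contributes nothing to the residue; only the rational part matters.
The factor k**2 + k/10 - 4 splits as (k - a)(k - a') with a = -1/20 + (1/20)*sqrt(1601), a' = -1/20 - (1/20)*sqrt(1601). At the order-3 pole a set g(k) = (k - a)^3*(rational part) = [3*k**2/7 + k/25 + 19] / (k - a')^3.
Order-3 pole: residue = g''(a)/2; g''(-1/20 + (1/20)*sqrt(1601)) = (154789200/28725793607)*sqrt(1601), so the residue is (77394600/28725793607)*sqrt(1601).
List the singular points by increasing real part (a conjugate pair: the negative imaginary part first).

Radius of convergence at 0: 6/5.
At -1/20 - (1/20)*sqrt(1601): a pole of order 3; residue -(77394600/28725793607)*sqrt(1601).
At -6/5: an algebraic (square-root) branch point.
At -1/20 + (1/20)*sqrt(1601): a pole of order 3; residue (77394600/28725793607)*sqrt(1601).


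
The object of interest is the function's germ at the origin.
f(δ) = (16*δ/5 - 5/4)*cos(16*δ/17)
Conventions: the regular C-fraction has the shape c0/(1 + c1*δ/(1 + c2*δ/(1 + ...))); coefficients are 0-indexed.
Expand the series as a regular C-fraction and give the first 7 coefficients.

Taylor coefficients (expand at 0): a_0 = -5/4, a_1 = 16/5, a_2 = 160/289, a_3 = -2048/1445, a_4 = -10240/250563, a_5 = 131072/1252815, a_6 = 262144/217238121.
c0 = a_0 = -5/4. Peel one level at a time: if S = 1 + c*δ/S' with S'(0) = 1, then c is the δ-coefficient of S and S' = c*δ/(S - 1).
S_1 = c0/f = 1 + (64/25)*δ + (1263744/180625)*δ^2 + ...; c1 = 64/25.
S_2 = c1*δ/(S_1 - 1) = 1 + (-19746/7225)*δ + (39492/83521)*δ^2 + ...; c2 = -19746/7225.
S_3 = c2*δ/(S_2 - 1) = 1 + (50/289)*δ + (-200000/8559891)*δ^2 + ...; c3 = 50/289.
S_4 = c3*δ/(S_3 - 1) = 1 + (4000/29619)*δ + (-287298560/877285161)*δ^2 + ...; c4 = 4000/29619.
S_5 = c4*δ/(S_4 - 1) = 1 + (1795616/740475)*δ + (33259103936/5349931875)*δ^2 + ...; c5 = 1795616/740475.
S_6 = c5*δ/(S_5 - 1) = 1 + (-1039346998/405416425)*δ + ...; c6 = -1039346998/405416425.

The regular C-fraction coefficients are [-5/4, 64/25, -19746/7225, 50/289, 4000/29619, 1795616/740475, -1039346998/405416425].


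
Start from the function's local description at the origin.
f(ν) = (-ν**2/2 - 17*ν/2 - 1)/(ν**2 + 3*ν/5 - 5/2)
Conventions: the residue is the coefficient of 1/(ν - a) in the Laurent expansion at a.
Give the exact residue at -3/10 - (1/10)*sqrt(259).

The factor ν**2 + 3*ν/5 - 5/2 splits as (ν - a)(ν - a') with a = -3/10 - (1/10)*sqrt(259), a' = -3/10 + (1/10)*sqrt(259). At the order-1 pole a set g(ν) = (ν - a)*f(ν) = [-ν**2/2 - 17*ν/2 - 1] / (ν - a').
Simple pole: residue = g(a) at a = -3/10 - (1/10)*sqrt(259), which is -41/10 - (3/740)*sqrt(259).

The residue is -41/10 - (3/740)*sqrt(259).


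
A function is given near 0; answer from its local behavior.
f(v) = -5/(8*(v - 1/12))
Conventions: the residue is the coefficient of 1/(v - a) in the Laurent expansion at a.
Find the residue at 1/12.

At the order-1 pole 1/12 set g(v) = (v - (1/12))*f(v) = -5/8.
Simple pole: residue = g(a) at a = 1/12, which is -5/8.

The residue is -5/8.


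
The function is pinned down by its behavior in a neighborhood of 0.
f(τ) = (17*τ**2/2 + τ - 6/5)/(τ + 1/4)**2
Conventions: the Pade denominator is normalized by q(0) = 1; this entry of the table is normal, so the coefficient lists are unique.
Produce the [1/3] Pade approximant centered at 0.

Taylor coefficients needed (expand at 0): a_0 = -96/5, a_1 = 848/5, a_2 = -4568/5, a_3 = 22976/5, a_4 = -22144.
Write the denominator as Q(τ) = 1 + q1*τ + q2*τ^2 + q3*τ^3. Requiring Q*f - P = O(τ^5) with deg P <= 1 kills the coefficients of τ^2..τ^4 in Q*f:
  τ^2: a_2 + q1*a_1 + q2*a_0 = 0, i.e. -4568/5 + (848/5)*q1 + (-96/5)*q2 = 0.
  τ^3: a_3 + q1*a_2 + q2*a_1 + q3*a_0 = 0, i.e. 22976/5 + (-4568/5)*q1 + (848/5)*q2 + (-96/5)*q3 = 0.
  τ^4: a_4 + q1*a_3 + q2*a_2 + q3*a_1 = 0, i.e. -22144 + (22976/5)*q1 + (-4568/5)*q2 + (848/5)*q3 = 0.
Solving this linear system: q1 = 21076/3799, q2 = 21609/15196, q3 = -367353/30392.
The numerator is Q*f truncated at degree 1: P0 = a_0 = -96/5; P1 = a_1 + q1*a_0 = 1198256/18995.

The Pade approximant has numerator coefficients [-96/5, 1198256/18995]; denominator coefficients [1, 21076/3799, 21609/15196, -367353/30392].


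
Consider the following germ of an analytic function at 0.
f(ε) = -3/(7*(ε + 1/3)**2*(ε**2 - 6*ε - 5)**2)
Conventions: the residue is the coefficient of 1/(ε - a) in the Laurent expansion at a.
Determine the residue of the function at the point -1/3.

At the order-2 pole -1/3 set g(ε) = (ε - (-1/3))^2*f(ε) = -3/(7*(ε**2 - 6*ε - 5)**2).
Order-2 pole: residue = g'(a); g'(-1/3) = 3645/15379, so the residue is 3645/15379.

The residue is 3645/15379.


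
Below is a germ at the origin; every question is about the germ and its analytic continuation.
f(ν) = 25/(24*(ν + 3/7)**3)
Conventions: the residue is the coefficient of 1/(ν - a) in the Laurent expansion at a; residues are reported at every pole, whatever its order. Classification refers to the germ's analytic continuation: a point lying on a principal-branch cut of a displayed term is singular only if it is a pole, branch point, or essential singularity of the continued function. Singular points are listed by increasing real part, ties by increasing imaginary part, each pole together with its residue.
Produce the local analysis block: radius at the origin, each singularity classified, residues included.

Denominator factor (ν + 3/7)^3: pole of order 3 at -3/7, modulus 3/7.
The radius of convergence is the smallest modulus among the singular points: 3/7.
At the order-3 pole -3/7 set g(ν) = (ν - (-3/7))^3*f(ν) = 25/24.
Order-3 pole: residue = g''(a)/2; g''(-3/7) = 0, so the residue is 0.

Radius of convergence at 0: 3/7.
At -3/7: a pole of order 3; residue 0.


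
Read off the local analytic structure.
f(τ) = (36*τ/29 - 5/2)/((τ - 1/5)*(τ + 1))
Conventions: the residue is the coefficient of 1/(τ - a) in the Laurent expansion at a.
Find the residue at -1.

The residue is 1085/348.

At the order-1 pole -1 set g(τ) = (τ - (-1))*f(τ) = (36*τ/29 - 5/2)/(τ - 1/5).
Simple pole: residue = g(a) at a = -1, which is 1085/348.


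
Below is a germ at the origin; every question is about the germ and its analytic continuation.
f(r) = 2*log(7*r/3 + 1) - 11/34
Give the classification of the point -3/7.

The point is a logarithmic branch point.

The term (2)*log(1 - r/(-3/7)) has argument 1 - -3/7/(-3/7) = 0 at -3/7: a logarithmic (infinitely-sheeted) branch point; the remaining terms are analytic or single-valued there.


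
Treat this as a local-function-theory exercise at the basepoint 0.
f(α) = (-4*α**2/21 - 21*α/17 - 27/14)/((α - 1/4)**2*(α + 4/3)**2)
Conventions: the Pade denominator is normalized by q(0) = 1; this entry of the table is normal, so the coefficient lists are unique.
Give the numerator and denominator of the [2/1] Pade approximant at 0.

Taylor coefficients needed (expand at 0): a_0 = -243/14, a_1 = -58995/476, a_2 = -2772705/3808, a_3 = -14580393/3808.
Write the denominator as Q(α) = 1 + q1*α. Requiring Q*f - P = O(α^4) with deg P <= 2 kills the coefficients of α^3..α^3 in Q*f:
  α^3: a_3 + q1*a_2 = 0, i.e. -14580393/3808 + (-2772705/3808)*q1 = 0.
Solving this linear system: q1 = -4860131/924235.
The numerator is Q*f truncated at degree 2: P0 = a_0 = -243/14; P1 = a_1 + q1*a_0 = -14370841503/439935860; P2 = a_2 + q1*a_1 = -53768715783/703897376.

The Pade approximant has numerator coefficients [-243/14, -14370841503/439935860, -53768715783/703897376]; denominator coefficients [1, -4860131/924235].


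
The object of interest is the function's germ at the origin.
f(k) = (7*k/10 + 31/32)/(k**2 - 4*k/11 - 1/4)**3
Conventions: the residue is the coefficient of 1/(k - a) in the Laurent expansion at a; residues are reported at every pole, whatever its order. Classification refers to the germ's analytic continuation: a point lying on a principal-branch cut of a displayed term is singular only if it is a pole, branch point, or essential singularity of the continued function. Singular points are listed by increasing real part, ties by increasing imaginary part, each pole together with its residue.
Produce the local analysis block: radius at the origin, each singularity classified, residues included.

Radius of convergence at 0: -2/11 + (1/22)*sqrt(137).
At 2/11 - (1/22)*sqrt(137): a pole of order 3; residue -(84727467/205708240)*sqrt(137).
At 2/11 + (1/22)*sqrt(137): a pole of order 3; residue (84727467/205708240)*sqrt(137).

Denominator factor (k**2 - 4*k/11 - 1/4)^3: discriminant 137/121, real irrational roots 2/11 + (1/22)*sqrt(137) and 2/11 - (1/22)*sqrt(137); poles of order 3, moduli 2/11 + (1/22)*sqrt(137) and -2/11 + (1/22)*sqrt(137).
The radius of convergence is the smallest modulus among the singular points: -2/11 + (1/22)*sqrt(137).
The factor k**2 - 4*k/11 - 1/4 splits as (k - a)(k - a') with a = 2/11 - (1/22)*sqrt(137), a' = 2/11 + (1/22)*sqrt(137). At the order-3 pole a set g(k) = (k - a)^3*f(k) = [7*k/10 + 31/32] / (k - a')^3.
Order-3 pole: residue = g''(a)/2; g''(2/11 - (1/22)*sqrt(137)) = -(84727467/102854120)*sqrt(137), so the residue is -(84727467/205708240)*sqrt(137).
The factor k**2 - 4*k/11 - 1/4 splits as (k - a)(k - a') with a = 2/11 + (1/22)*sqrt(137), a' = 2/11 - (1/22)*sqrt(137). At the order-3 pole a set g(k) = (k - a)^3*f(k) = [7*k/10 + 31/32] / (k - a')^3.
Order-3 pole: residue = g''(a)/2; g''(2/11 + (1/22)*sqrt(137)) = (84727467/102854120)*sqrt(137), so the residue is (84727467/205708240)*sqrt(137).
List the singular points by increasing real part (a conjugate pair: the negative imaginary part first).


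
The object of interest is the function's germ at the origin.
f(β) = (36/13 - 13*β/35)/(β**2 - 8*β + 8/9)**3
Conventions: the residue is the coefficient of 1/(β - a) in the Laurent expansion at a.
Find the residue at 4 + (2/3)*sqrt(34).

The factor β**2 - 8*β + 8/9 splits as (β - a)(β - a') with a = 4 + (2/3)*sqrt(34), a' = 4 - (2/3)*sqrt(34). At the order-3 pole a set g(β) = (β - a)^3*f(β) = [36/13 - 13*β/35] / (β - a')^3.
Order-3 pole: residue = g''(a)/2; g''(4 + (2/3)*sqrt(34)) = (53217/572266240)*sqrt(34), so the residue is (53217/1144532480)*sqrt(34).

The residue is (53217/1144532480)*sqrt(34).


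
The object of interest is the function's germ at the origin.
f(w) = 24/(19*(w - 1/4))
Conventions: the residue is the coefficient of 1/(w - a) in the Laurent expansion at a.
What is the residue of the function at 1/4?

The residue is 24/19.

At the order-1 pole 1/4 set g(w) = (w - (1/4))*f(w) = 24/19.
Simple pole: residue = g(a) at a = 1/4, which is 24/19.


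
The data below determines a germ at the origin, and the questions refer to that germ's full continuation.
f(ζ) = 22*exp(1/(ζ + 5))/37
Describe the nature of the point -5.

The point is an essential singularity.

The exponent 1/(ζ - (-5)) has a pole at -5, so exp(1/(ζ - (-5))) takes every nonzero value near it: an essential singularity (not a pole of any order).


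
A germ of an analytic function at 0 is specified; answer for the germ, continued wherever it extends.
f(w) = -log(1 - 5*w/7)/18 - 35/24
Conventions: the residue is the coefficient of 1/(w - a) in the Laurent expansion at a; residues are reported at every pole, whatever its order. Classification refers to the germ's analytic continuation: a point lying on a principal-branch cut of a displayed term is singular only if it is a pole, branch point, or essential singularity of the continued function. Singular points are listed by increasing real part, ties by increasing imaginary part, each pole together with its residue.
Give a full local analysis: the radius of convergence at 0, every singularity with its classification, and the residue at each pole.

Radius of convergence at 0: 7/5.
At 7/5: a logarithmic branch point.

Branch term (-1/18)*log(1 - w/(7/5)): its argument vanishes at w = 7/5, a logarithmic branch point, modulus 7/5.
The radius of convergence is the smallest modulus among the singular points: 7/5.


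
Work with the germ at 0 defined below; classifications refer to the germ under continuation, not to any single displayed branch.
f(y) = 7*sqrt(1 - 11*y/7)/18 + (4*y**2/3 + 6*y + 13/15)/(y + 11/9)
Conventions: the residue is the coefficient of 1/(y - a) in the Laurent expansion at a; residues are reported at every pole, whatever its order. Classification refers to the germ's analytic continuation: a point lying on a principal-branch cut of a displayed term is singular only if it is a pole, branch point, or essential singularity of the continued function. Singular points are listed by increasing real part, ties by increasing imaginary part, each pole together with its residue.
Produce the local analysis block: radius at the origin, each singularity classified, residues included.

Radius of convergence at 0: 7/11.
At -11/9: a pole of order 1; residue -5437/1215.
At 7/11: an algebraic (square-root) branch point.

Denominator factor (y + 11/9): pole of order 1 at -11/9, modulus 11/9.
Branch term (7/18)*sqrt(1 - y/(7/11)): its argument vanishes at y = 7/11, a square-root branch point, modulus 7/11.
The radius of convergence is the smallest modulus among the singular points: 7/11.
The branch term is analytic at -11/9 and contributes nothing to the residue; only the rational part matters.
At the order-1 pole -11/9 set g(y) = (y - (-11/9))*(rational part) = 4*y**2/3 + 6*y + 13/15.
Simple pole: residue = g(a) at a = -11/9, which is -5437/1215.
List the singular points by increasing real part (a conjugate pair: the negative imaginary part first).


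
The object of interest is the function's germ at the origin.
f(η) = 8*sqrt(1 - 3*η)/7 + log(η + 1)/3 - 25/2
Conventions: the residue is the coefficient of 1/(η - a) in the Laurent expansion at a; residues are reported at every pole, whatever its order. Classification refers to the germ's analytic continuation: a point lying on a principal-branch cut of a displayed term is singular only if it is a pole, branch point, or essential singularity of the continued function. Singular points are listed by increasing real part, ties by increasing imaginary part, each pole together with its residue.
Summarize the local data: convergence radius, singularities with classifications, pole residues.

Branch term (1/3)*log(1 - η/(-1)): its argument vanishes at η = -1, a logarithmic branch point, modulus 1.
Branch term (8/7)*sqrt(1 - η/(1/3)): its argument vanishes at η = 1/3, a square-root branch point, modulus 1/3.
The radius of convergence is the smallest modulus among the singular points: 1/3.
List the singular points by increasing real part (a conjugate pair: the negative imaginary part first).

Radius of convergence at 0: 1/3.
At -1: a logarithmic branch point.
At 1/3: an algebraic (square-root) branch point.


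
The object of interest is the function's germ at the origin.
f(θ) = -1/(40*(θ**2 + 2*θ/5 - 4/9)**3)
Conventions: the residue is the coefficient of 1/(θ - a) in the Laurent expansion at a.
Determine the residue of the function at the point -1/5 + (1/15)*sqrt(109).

The factor θ**2 + 2*θ/5 - 4/9 splits as (θ - a)(θ - a') with a = -1/5 + (1/15)*sqrt(109), a' = -1/5 - (1/15)*sqrt(109). At the order-3 pole a set g(θ) = (θ - a)^3*f(θ) = [-1/40] / (θ - a')^3.
Order-3 pole: residue = g''(a)/2; g''(-1/5 + (1/15)*sqrt(109)) = -(455625/82881856)*sqrt(109), so the residue is -(455625/165763712)*sqrt(109).

The residue is -(455625/165763712)*sqrt(109).


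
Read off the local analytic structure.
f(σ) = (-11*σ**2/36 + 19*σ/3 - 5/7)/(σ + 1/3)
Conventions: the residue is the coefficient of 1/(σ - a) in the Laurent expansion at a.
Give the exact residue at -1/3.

The residue is -6485/2268.

At the order-1 pole -1/3 set g(σ) = (σ - (-1/3))*f(σ) = -11*σ**2/36 + 19*σ/3 - 5/7.
Simple pole: residue = g(a) at a = -1/3, which is -6485/2268.


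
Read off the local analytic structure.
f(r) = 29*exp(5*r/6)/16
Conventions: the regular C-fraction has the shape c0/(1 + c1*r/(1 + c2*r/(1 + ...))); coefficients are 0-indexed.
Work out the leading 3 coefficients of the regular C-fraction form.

Taylor coefficients (expand at 0): a_0 = 29/16, a_1 = 145/96, a_2 = 725/1152.
c0 = a_0 = 29/16. Peel one level at a time: if S = 1 + c*r/S' with S'(0) = 1, then c is the r-coefficient of S and S' = c*r/(S - 1).
S_1 = c0/f = 1 + (-5/6)*r + (25/72)*r^2 + ...; c1 = -5/6.
S_2 = c1*r/(S_1 - 1) = 1 + (5/12)*r + ...; c2 = 5/12.

The regular C-fraction coefficients are [29/16, -5/6, 5/12].


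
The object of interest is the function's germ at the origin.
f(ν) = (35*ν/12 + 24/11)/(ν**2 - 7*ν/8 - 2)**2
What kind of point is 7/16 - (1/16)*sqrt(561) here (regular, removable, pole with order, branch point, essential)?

The denominator factor ν**2 - 7*ν/8 - 2 vanishes at 7/16 - (1/16)*sqrt(561) and appears to the power 2; the numerator there equals 7303/2112 - (35/192)*sqrt(561), nonzero, and no other factor vanishes.
Hence a pole whose order is the multiplicity, 2.

The point is a pole of order 2.


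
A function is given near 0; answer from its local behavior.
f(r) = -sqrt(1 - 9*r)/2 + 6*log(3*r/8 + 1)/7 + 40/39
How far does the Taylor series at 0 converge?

The radius of convergence is 1/9.

Branch term (6/7)*log(1 - r/(-8/3)): its argument vanishes at r = -8/3, a logarithmic branch point, modulus 8/3.
Branch term (-1/2)*sqrt(1 - r/(1/9)): its argument vanishes at r = 1/9, a square-root branch point, modulus 1/9.
The radius of convergence is the smallest modulus among the singular points: 1/9.


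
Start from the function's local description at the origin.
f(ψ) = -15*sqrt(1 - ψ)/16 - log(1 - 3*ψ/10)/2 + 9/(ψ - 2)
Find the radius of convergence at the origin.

Denominator factor (ψ - 2): pole of order 1 at 2, modulus 2.
Branch term (-15/16)*sqrt(1 - ψ/(1)): its argument vanishes at ψ = 1, a square-root branch point, modulus 1.
Branch term (-1/2)*log(1 - ψ/(10/3)): its argument vanishes at ψ = 10/3, a logarithmic branch point, modulus 10/3.
The radius of convergence is the smallest modulus among the singular points: 1.

The radius of convergence is 1.


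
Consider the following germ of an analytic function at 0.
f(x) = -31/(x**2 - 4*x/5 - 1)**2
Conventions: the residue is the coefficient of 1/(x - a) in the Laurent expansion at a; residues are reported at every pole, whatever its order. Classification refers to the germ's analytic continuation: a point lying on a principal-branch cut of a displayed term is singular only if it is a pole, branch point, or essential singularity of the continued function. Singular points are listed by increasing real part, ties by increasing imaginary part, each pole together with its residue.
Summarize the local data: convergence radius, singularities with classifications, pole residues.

Denominator factor (x**2 - 4*x/5 - 1)^2: discriminant 116/25, real irrational roots 2/5 + (1/5)*sqrt(29) and 2/5 - (1/5)*sqrt(29); poles of order 2, moduli 2/5 + (1/5)*sqrt(29) and -2/5 + (1/5)*sqrt(29).
The radius of convergence is the smallest modulus among the singular points: -2/5 + (1/5)*sqrt(29).
The factor x**2 - 4*x/5 - 1 splits as (x - a)(x - a') with a = 2/5 - (1/5)*sqrt(29), a' = 2/5 + (1/5)*sqrt(29). At the order-2 pole a set g(x) = (x - a)^2*f(x) = [-31] / (x - a')^2.
Order-2 pole: residue = g'(a); g'(2/5 - (1/5)*sqrt(29)) = -(3875/3364)*sqrt(29), so the residue is -(3875/3364)*sqrt(29).
The factor x**2 - 4*x/5 - 1 splits as (x - a)(x - a') with a = 2/5 + (1/5)*sqrt(29), a' = 2/5 - (1/5)*sqrt(29). At the order-2 pole a set g(x) = (x - a)^2*f(x) = [-31] / (x - a')^2.
Order-2 pole: residue = g'(a); g'(2/5 + (1/5)*sqrt(29)) = (3875/3364)*sqrt(29), so the residue is (3875/3364)*sqrt(29).
List the singular points by increasing real part (a conjugate pair: the negative imaginary part first).

Radius of convergence at 0: -2/5 + (1/5)*sqrt(29).
At 2/5 - (1/5)*sqrt(29): a pole of order 2; residue -(3875/3364)*sqrt(29).
At 2/5 + (1/5)*sqrt(29): a pole of order 2; residue (3875/3364)*sqrt(29).


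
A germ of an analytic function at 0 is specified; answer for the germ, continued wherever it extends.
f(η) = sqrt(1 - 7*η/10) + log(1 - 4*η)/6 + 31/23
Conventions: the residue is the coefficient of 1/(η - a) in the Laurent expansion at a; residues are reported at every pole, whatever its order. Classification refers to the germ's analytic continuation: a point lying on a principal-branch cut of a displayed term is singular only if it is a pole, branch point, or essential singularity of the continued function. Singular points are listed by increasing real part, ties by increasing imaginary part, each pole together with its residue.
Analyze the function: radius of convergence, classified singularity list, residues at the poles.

Radius of convergence at 0: 1/4.
At 1/4: a logarithmic branch point.
At 10/7: an algebraic (square-root) branch point.

Branch term (1/6)*log(1 - η/(1/4)): its argument vanishes at η = 1/4, a logarithmic branch point, modulus 1/4.
Branch term (1)*sqrt(1 - η/(10/7)): its argument vanishes at η = 10/7, a square-root branch point, modulus 10/7.
The radius of convergence is the smallest modulus among the singular points: 1/4.
List the singular points by increasing real part (a conjugate pair: the negative imaginary part first).


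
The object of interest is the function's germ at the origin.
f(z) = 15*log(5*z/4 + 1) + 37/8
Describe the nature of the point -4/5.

The term (15)*log(1 - z/(-4/5)) has argument 1 - -4/5/(-4/5) = 0 at -4/5: a logarithmic (infinitely-sheeted) branch point; the remaining terms are analytic or single-valued there.

The point is a logarithmic branch point.


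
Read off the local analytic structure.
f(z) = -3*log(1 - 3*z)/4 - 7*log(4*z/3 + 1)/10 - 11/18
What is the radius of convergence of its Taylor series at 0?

The radius of convergence is 1/3.

Branch term (-3/4)*log(1 - z/(1/3)): its argument vanishes at z = 1/3, a logarithmic branch point, modulus 1/3.
Branch term (-7/10)*log(1 - z/(-3/4)): its argument vanishes at z = -3/4, a logarithmic branch point, modulus 3/4.
The radius of convergence is the smallest modulus among the singular points: 1/3.


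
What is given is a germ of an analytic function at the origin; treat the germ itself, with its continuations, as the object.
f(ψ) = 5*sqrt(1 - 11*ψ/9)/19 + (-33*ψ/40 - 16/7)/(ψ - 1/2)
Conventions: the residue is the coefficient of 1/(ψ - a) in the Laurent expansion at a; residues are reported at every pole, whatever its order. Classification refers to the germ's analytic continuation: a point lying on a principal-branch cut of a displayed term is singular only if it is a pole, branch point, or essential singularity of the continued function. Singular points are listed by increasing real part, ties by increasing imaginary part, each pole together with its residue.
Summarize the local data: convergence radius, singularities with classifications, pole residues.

Denominator factor (ψ - 1/2): pole of order 1 at 1/2, modulus 1/2.
Branch term (5/19)*sqrt(1 - ψ/(9/11)): its argument vanishes at ψ = 9/11, a square-root branch point, modulus 9/11.
The radius of convergence is the smallest modulus among the singular points: 1/2.
The branch term is analytic at 1/2 and contributes nothing to the residue; only the rational part matters.
At the order-1 pole 1/2 set g(ψ) = (ψ - (1/2))*(rational part) = -33*ψ/40 - 16/7.
Simple pole: residue = g(a) at a = 1/2, which is -1511/560.
List the singular points by increasing real part (a conjugate pair: the negative imaginary part first).

Radius of convergence at 0: 1/2.
At 1/2: a pole of order 1; residue -1511/560.
At 9/11: an algebraic (square-root) branch point.


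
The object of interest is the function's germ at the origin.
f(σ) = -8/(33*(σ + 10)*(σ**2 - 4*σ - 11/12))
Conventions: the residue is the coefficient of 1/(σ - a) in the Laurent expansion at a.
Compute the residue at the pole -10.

At the order-1 pole -10 set g(σ) = (σ - (-10))*f(σ) = -8/(33*(σ**2 - 4*σ - 11/12)).
Simple pole: residue = g(a) at a = -10, which is -32/18359.

The residue is -32/18359.


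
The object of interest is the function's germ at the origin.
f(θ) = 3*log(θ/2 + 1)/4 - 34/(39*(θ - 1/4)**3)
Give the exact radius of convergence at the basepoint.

Denominator factor (θ - 1/4)^3: pole of order 3 at 1/4, modulus 1/4.
Branch term (3/4)*log(1 - θ/(-2)): its argument vanishes at θ = -2, a logarithmic branch point, modulus 2.
The radius of convergence is the smallest modulus among the singular points: 1/4.

The radius of convergence is 1/4.


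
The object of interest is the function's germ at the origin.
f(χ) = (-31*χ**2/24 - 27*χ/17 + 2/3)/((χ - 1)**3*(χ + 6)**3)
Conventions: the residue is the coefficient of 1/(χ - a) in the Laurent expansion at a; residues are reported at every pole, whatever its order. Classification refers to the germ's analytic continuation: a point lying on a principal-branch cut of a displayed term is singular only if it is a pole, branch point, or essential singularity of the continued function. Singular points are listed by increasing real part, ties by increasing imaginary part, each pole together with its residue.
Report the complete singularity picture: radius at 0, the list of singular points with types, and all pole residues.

Denominator factor (χ + 6)^3: pole of order 3 at -6, modulus 6.
Denominator factor (χ - 1)^3: pole of order 3 at 1, modulus 1.
The radius of convergence is the smallest modulus among the singular points: 1.
At the order-3 pole -6 set g(χ) = (χ - (-6))^3*f(χ) = (-31*χ**2/24 - 27*χ/17 + 2/3)/(χ - 1)**3.
Order-3 pole: residue = g''(a)/2; g''(-6) = -643/489804, so the residue is -643/979608.
At the order-3 pole 1 set g(χ) = (χ - (1))^3*f(χ) = (-31*χ**2/24 - 27*χ/17 + 2/3)/(χ + 6)**3.
Order-3 pole: residue = g''(a)/2; g''(1) = 643/489804, so the residue is 643/979608.
List the singular points by increasing real part (a conjugate pair: the negative imaginary part first).

Radius of convergence at 0: 1.
At -6: a pole of order 3; residue -643/979608.
At 1: a pole of order 3; residue 643/979608.


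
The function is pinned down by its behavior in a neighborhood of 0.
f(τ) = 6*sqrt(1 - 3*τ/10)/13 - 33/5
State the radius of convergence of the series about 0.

Branch term (6/13)*sqrt(1 - τ/(10/3)): its argument vanishes at τ = 10/3, a square-root branch point, modulus 10/3.
The radius of convergence is the smallest modulus among the singular points: 10/3.

The radius of convergence is 10/3.


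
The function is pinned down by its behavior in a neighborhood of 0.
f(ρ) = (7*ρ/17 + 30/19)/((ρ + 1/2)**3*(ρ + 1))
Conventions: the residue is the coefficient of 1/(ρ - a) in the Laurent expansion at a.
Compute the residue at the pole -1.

The residue is -3016/323.

At the order-1 pole -1 set g(ρ) = (ρ - (-1))*f(ρ) = (7*ρ/17 + 30/19)/(ρ + 1/2)**3.
Simple pole: residue = g(a) at a = -1, which is -3016/323.


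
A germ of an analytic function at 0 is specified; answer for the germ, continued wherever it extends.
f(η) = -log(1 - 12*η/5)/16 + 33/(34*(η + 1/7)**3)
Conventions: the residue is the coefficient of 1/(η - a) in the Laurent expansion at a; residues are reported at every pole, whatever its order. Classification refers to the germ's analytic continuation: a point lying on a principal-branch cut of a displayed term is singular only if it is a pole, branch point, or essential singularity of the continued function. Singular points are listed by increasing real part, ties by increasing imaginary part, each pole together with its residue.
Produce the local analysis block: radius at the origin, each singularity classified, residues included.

Radius of convergence at 0: 1/7.
At -1/7: a pole of order 3; residue 0.
At 5/12: a logarithmic branch point.

Denominator factor (η + 1/7)^3: pole of order 3 at -1/7, modulus 1/7.
Branch term (-1/16)*log(1 - η/(5/12)): its argument vanishes at η = 5/12, a logarithmic branch point, modulus 5/12.
The radius of convergence is the smallest modulus among the singular points: 1/7.
The branch term is analytic at -1/7 and contributes nothing to the residue; only the rational part matters.
At the order-3 pole -1/7 set g(η) = (η - (-1/7))^3*(rational part) = 33/34.
Order-3 pole: residue = g''(a)/2; g''(-1/7) = 0, so the residue is 0.
List the singular points by increasing real part (a conjugate pair: the negative imaginary part first).


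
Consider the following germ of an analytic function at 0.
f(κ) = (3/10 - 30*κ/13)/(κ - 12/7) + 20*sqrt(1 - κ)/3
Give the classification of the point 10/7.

Denominator factors: κ - 12/7 = -2/7 at κ = 10/7 — none vanishes.
Branch term sqrt(1 - κ/(1)): argument at 10/7 is -3/7, nonzero, so 10/7 is not its branch point (a point on a principal cut is still regular for the continued germ).
So the germ continues analytically to 10/7.

The point is a regular point.


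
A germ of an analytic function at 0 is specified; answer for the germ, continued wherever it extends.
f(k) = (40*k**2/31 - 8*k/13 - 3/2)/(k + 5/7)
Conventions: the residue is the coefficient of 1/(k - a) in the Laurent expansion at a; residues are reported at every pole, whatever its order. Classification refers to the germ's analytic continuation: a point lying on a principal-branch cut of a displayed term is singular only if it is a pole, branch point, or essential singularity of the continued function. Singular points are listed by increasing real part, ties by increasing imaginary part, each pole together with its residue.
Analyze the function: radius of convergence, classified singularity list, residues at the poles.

Denominator factor (k + 5/7): pole of order 1 at -5/7, modulus 5/7.
The radius of convergence is the smallest modulus among the singular points: 5/7.
At the order-1 pole -5/7 set g(k) = (k - (-5/7))*f(k) = 40*k**2/31 - 8*k/13 - 3/2.
Simple pole: residue = g(a) at a = -5/7, which is -15881/39494.

Radius of convergence at 0: 5/7.
At -5/7: a pole of order 1; residue -15881/39494.


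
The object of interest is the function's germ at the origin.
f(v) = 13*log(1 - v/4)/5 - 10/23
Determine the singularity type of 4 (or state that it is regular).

The point is a logarithmic branch point.

The term (13/5)*log(1 - v/(4)) has argument 1 - 4/(4) = 0 at 4: a logarithmic (infinitely-sheeted) branch point; the remaining terms are analytic or single-valued there.


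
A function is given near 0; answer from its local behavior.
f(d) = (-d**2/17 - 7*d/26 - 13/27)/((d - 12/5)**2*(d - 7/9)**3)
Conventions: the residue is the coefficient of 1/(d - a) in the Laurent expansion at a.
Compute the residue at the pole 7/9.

The residue is -6351977475/12552022522.

At the order-3 pole 7/9 set g(d) = (d - (7/9))^3*f(d) = (-d**2/17 - 7*d/26 - 13/27)/(d - 12/5)**2.
Order-3 pole: residue = g''(a)/2; g''(7/9) = -6351977475/6276011261, so the residue is -6351977475/12552022522.


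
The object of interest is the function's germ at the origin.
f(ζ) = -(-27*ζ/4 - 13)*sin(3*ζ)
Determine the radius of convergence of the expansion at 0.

The factor -sin(3*ζ) is entire and contributes no finite singular point.
The polynomial part has no poles.
No finite singular points: the Taylor series at 0 converges everywhere.

The radius of convergence is infinite.


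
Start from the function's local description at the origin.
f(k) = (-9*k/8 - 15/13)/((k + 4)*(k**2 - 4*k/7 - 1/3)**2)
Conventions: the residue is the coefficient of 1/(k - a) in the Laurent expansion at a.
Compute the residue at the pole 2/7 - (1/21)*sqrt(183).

The factor k**2 - 4*k/7 - 1/3 splits as (k - a)(k - a') with a = 2/7 - (1/21)*sqrt(183), a' = 2/7 + (1/21)*sqrt(183). At the order-2 pole a set g(k) = (k - a)^2*f(k) = [(-9*k/8 - 15/13)/(k + 4)] / (k - a')^2.
Order-2 pole: residue = g'(a); g'(2/7 - (1/21)*sqrt(183)) = -1323/254852 - (190447173/7586434336)*sqrt(183), so the residue is -1323/254852 - (190447173/7586434336)*sqrt(183).

The residue is -1323/254852 - (190447173/7586434336)*sqrt(183).


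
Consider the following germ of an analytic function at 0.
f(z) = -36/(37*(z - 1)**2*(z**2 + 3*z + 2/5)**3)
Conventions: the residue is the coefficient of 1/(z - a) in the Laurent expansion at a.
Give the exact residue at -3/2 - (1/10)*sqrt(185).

The residue is -84375/4333736 + (397119375/219516729608)*sqrt(185).

The factor z**2 + 3*z + 2/5 splits as (z - a)(z - a') with a = -3/2 - (1/10)*sqrt(185), a' = -3/2 + (1/10)*sqrt(185). At the order-3 pole a set g(z) = (z - a)^3*f(z) = [-36/(37*(z - 1)**2)] / (z - a')^3.
Order-3 pole: residue = g''(a)/2; g''(-3/2 - (1/10)*sqrt(185)) = -84375/2166868 + (397119375/109758364804)*sqrt(185), so the residue is -84375/4333736 + (397119375/219516729608)*sqrt(185).


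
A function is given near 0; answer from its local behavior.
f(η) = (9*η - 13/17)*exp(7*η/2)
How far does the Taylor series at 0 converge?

The factor exp(7*η/2) is entire and contributes no finite singular point.
The polynomial part has no poles.
No finite singular points: the Taylor series at 0 converges everywhere.

The radius of convergence is infinite.


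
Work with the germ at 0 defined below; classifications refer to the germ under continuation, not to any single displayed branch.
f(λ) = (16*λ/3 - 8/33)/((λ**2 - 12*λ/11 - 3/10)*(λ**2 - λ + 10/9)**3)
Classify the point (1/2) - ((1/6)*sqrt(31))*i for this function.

The denominator factor λ**2 - λ + 10/9 vanishes at (1/2) - ((1/6)*sqrt(31))*i and appears to the power 3; the numerator there equals (80/33) - ((8/9)*sqrt(31))*i, nonzero, and no other factor vanishes.
Hence a pole whose order is the multiplicity, 3.

The point is a pole of order 3.


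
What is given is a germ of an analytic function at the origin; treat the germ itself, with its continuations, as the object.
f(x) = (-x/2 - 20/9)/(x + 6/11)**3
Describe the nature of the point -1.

Denominator factors: x + 6/11 = -5/11 at x = -1 — none vanishes.
So the germ continues analytically to -1.

The point is a regular point.


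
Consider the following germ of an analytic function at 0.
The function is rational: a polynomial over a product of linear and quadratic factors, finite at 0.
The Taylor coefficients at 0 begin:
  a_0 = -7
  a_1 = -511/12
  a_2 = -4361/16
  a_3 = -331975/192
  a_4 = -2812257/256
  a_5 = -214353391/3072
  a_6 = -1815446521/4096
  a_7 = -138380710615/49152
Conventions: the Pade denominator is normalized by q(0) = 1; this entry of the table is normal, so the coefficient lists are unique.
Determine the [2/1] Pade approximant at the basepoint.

The Pade approximant has numerator coefficients [-7, 973/534, -1946/801]; denominator coefficients [1, -6775/1068].

Taylor coefficients needed (read off): a_0 = -7, a_1 = -511/12, a_2 = -4361/16, a_3 = -331975/192.
Write the denominator as Q(ξ) = 1 + q1*ξ. Requiring Q*f - P = O(ξ^4) with deg P <= 2 kills the coefficients of ξ^3..ξ^3 in Q*f:
  ξ^3: a_3 + q1*a_2 = 0, i.e. -331975/192 + (-4361/16)*q1 = 0.
Solving this linear system: q1 = -6775/1068.
The numerator is Q*f truncated at degree 2: P0 = a_0 = -7; P1 = a_1 + q1*a_0 = 973/534; P2 = a_2 + q1*a_1 = -1946/801.


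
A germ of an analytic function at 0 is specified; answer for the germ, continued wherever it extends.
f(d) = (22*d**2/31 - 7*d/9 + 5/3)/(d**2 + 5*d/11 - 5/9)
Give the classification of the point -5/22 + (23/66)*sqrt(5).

The denominator factor d**2 + 5*d/11 - 5/9 vanishes at -5/22 + (23/66)*sqrt(5) and appears to the power 1; the numerator there equals 14185/6138 - (7061/18414)*sqrt(5), nonzero, and no other factor vanishes.
Hence a pole whose order is the multiplicity, 1.

The point is a pole of order 1.


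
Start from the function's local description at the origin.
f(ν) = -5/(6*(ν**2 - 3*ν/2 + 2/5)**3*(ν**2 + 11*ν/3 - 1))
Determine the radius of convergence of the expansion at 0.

The radius of convergence is -11/6 + (1/6)*sqrt(157).

Denominator factor (ν**2 - 3*ν/2 + 2/5)^3: discriminant 13/20, real irrational roots 3/4 + (1/20)*sqrt(65) and 3/4 - (1/20)*sqrt(65); poles of order 3, moduli 3/4 + (1/20)*sqrt(65) and 3/4 - (1/20)*sqrt(65).
Denominator factor (ν**2 + 11*ν/3 - 1): discriminant 157/9, real irrational roots -11/6 + (1/6)*sqrt(157) and -11/6 - (1/6)*sqrt(157); poles of order 1, moduli -11/6 + (1/6)*sqrt(157) and 11/6 + (1/6)*sqrt(157).
The radius of convergence is the smallest modulus among the singular points: -11/6 + (1/6)*sqrt(157).


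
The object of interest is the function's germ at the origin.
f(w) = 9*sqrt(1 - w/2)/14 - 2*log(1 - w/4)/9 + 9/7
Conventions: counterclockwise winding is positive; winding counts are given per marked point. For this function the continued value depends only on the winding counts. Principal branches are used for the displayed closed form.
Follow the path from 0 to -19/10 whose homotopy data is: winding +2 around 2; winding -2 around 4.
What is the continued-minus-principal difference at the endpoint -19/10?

The rational part is single-valued and drops out of the difference; each branch term changes only by its own monodromy.
(-2/9)*log(1 - w/(4)): each positive loop around 4 adds 2*pi*i to the log, so winding -2 contributes (-2/9)*(-2)*2*pi*i = (8/9)*pi*i.
(9/14)*sqrt(1 - w/(2)): winding +2 is even, the square root returns to the same sheet, contribution 0.
Summing the contributions at w = -19/10 gives (8/9)*pi*i.

Continued minus principal equals (8/9)*pi*i.


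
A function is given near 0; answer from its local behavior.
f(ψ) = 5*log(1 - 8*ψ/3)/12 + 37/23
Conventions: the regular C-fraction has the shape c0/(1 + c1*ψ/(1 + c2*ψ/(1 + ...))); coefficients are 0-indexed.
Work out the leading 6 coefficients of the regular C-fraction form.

Taylor coefficients (expand at 0): a_0 = 37/23, a_1 = -10/9, a_2 = -40/27, a_3 = -640/243, a_4 = -1280/243, a_5 = -8192/729.
c0 = a_0 = 37/23. Peel one level at a time: if S = 1 + c*ψ/S' with S'(0) = 1, then c is the ψ-coefficient of S and S' = c*ψ/(S - 1).
S_1 = c0/f = 1 + (230/333)*ψ + (155020/110889)*ψ^2 + ...; c1 = 230/333.
S_2 = c1*ψ/(S_1 - 1) = 1 + (-674/333)*ψ + (-16/27)*ψ^2 + ...; c2 = -674/333.
S_3 = c2*ψ/(S_2 - 1) = 1 + (-296/1011)*ψ + (-311392/1022121)*ψ^2 + ...; c3 = -296/1011.
S_4 = c3*ψ/(S_3 - 1) = 1 + (-1052/1011)*ψ + (-64/135)*ψ^2 + ...; c4 = -1052/1011.
S_5 = c4*ψ/(S_4 - 1) = 1 + (-5392/11835)*ψ + ...; c5 = -5392/11835.

The regular C-fraction coefficients are [37/23, 230/333, -674/333, -296/1011, -1052/1011, -5392/11835].


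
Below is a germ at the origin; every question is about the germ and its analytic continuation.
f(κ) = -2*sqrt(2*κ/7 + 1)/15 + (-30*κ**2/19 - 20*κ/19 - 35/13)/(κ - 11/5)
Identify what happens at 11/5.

The point is a pole of order 1.

The denominator factor κ - 11/5 vanishes at 11/5 and appears to the power 1; the numerator there equals -15623/1235, nonzero, and no other factor vanishes.
The branch terms are analytic at this point.
Hence a pole whose order is the multiplicity, 1.
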